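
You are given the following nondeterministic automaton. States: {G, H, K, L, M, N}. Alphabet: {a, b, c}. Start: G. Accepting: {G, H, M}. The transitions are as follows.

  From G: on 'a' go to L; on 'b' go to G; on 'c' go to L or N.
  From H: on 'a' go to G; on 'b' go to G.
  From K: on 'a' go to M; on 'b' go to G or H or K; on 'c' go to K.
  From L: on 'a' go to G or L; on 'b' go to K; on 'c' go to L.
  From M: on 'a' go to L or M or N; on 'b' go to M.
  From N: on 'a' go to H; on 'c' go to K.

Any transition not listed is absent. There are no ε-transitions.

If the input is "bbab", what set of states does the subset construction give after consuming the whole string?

{K}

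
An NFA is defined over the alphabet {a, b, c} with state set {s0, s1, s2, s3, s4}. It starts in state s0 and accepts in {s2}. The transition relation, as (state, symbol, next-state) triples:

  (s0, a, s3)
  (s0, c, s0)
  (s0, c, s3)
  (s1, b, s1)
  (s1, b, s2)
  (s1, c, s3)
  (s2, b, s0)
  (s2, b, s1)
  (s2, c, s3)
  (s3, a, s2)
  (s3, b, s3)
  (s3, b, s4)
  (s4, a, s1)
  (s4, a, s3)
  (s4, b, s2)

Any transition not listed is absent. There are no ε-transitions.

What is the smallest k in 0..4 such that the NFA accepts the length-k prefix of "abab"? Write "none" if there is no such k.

Start in {s0}.
Read 'a': {s0} → {s3}.
Read 'b': {s3} → {s3, s4}.
Read 'a': {s3, s4} → {s1, s2, s3}.
None of the earlier sets intersect F, but {s1, s2, s3} does.

3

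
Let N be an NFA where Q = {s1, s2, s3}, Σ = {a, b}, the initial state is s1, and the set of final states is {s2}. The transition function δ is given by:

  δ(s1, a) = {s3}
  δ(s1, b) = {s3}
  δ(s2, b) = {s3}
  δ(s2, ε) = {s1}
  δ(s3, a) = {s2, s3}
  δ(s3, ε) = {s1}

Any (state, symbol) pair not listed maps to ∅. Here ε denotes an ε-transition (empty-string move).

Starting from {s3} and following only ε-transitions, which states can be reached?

{s1, s3}

Begin with {s3}.
ε-move s3 → s1; add s1.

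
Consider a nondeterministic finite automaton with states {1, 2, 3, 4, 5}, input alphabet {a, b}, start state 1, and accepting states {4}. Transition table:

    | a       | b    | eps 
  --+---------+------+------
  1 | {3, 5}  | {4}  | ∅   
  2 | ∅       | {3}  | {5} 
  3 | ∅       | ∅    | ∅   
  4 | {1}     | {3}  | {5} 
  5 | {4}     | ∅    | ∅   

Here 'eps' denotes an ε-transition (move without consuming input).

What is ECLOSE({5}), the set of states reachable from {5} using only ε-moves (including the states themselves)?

{5}

Begin with {5}.
No ε-moves leave this set, so the closure equals the set itself.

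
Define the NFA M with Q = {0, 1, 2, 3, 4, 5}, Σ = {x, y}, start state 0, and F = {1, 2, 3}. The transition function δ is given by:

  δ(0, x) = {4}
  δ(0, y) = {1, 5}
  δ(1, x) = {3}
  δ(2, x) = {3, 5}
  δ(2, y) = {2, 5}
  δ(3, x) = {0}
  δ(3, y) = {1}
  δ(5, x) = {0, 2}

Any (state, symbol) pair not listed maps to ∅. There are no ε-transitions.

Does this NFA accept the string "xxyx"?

No

Start in {0}.
Read 'x': {0} → {4}.
Read 'x': {4} → ∅.
The set is empty and remains empty for the remaining 2 symbols.
The final set ∅ contains no accepting state.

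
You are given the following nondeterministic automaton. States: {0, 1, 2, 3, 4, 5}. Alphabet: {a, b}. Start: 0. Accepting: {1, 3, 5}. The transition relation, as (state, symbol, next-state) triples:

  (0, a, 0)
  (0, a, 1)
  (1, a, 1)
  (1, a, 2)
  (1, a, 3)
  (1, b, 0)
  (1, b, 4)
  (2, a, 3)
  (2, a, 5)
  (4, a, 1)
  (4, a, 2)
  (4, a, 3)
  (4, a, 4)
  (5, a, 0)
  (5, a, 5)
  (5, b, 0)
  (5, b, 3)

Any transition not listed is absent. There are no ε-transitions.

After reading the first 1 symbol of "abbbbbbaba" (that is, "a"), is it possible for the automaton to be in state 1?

Yes

Start in {0}.
Read 'a': 0→{0, 1}; now {0, 1}.
State 1 is in {0, 1}.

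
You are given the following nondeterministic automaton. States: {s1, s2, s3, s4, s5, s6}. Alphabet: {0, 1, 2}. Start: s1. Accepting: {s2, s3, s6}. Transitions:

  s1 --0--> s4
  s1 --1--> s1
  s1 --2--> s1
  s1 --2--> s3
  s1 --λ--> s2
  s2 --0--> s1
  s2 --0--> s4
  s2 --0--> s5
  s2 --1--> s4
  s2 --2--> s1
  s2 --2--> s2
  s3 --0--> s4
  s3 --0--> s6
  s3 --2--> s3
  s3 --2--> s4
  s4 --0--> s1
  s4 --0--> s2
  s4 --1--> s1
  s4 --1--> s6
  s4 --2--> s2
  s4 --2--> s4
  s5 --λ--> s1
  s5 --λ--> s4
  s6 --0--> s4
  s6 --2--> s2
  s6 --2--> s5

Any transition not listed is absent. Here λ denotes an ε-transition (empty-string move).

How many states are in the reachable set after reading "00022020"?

Start: ε-closure({s1}) = {s1, s2}.
Read '0': s1→{s4}, s2→{s1, s4, s5}; union {s1, s4, s5}; ε-closure = {s1, s2, s4, s5}.
Read '0': s1→{s4}, s2→{s1, s4, s5}, s4→{s1, s2}, s5→∅; now {s1, s2, s4, s5}.
Read '0': s1→{s4}, s2→{s1, s4, s5}, s4→{s1, s2}, s5→∅; now {s1, s2, s4, s5}.
Read '2': s1→{s1, s3}, s2→{s1, s2}, s4→{s2, s4}, s5→∅; now {s1, s2, s3, s4}.
Read '2': s1→{s1, s3}, s2→{s1, s2}, s3→{s3, s4}, s4→{s2, s4}; now {s1, s2, s3, s4}.
Read '0': s1→{s4}, s2→{s1, s4, s5}, s3→{s4, s6}, s4→{s1, s2}; now {s1, s2, s4, s5, s6}.
Read '2': s1→{s1, s3}, s2→{s1, s2}, s4→{s2, s4}, s5→∅, s6→{s2, s5}; now {s1, s2, s3, s4, s5}.
Read '0': s1→{s4}, s2→{s1, s4, s5}, s3→{s4, s6}, s4→{s1, s2}, s5→∅; now {s1, s2, s4, s5, s6}.
That set has 5 states.

5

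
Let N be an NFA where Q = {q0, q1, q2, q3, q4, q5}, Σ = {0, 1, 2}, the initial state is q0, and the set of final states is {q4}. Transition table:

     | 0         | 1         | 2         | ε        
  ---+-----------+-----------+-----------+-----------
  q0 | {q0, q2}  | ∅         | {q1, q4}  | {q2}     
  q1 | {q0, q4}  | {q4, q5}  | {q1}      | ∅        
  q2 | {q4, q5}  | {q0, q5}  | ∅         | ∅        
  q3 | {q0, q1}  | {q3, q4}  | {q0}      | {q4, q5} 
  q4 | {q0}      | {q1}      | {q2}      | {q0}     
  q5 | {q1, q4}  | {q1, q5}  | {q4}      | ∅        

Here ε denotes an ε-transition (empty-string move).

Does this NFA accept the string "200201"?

No

Start: ε-closure({q0}) = {q0, q2}.
Read '2': q0→{q1, q4}, q2→∅; union {q1, q4}; ε-closure = {q0, q1, q2, q4}.
Read '0': q0→{q0, q2}, q1→{q0, q4}, q2→{q4, q5}, q4→{q0}; now {q0, q2, q4, q5}.
Read '0': q0→{q0, q2}, q2→{q4, q5}, q4→{q0}, q5→{q1, q4}; now {q0, q1, q2, q4, q5}.
Read '2': q0→{q1, q4}, q1→{q1}, q2→∅, q4→{q2}, q5→{q4}; union {q1, q2, q4}; ε-closure = {q0, q1, q2, q4}.
Read '0': q0→{q0, q2}, q1→{q0, q4}, q2→{q4, q5}, q4→{q0}; now {q0, q2, q4, q5}.
Read '1': q0→∅, q2→{q0, q5}, q4→{q1}, q5→{q1, q5}; union {q0, q1, q5}; ε-closure = {q0, q1, q2, q5}.
The final set {q0, q1, q2, q5} contains no accepting state.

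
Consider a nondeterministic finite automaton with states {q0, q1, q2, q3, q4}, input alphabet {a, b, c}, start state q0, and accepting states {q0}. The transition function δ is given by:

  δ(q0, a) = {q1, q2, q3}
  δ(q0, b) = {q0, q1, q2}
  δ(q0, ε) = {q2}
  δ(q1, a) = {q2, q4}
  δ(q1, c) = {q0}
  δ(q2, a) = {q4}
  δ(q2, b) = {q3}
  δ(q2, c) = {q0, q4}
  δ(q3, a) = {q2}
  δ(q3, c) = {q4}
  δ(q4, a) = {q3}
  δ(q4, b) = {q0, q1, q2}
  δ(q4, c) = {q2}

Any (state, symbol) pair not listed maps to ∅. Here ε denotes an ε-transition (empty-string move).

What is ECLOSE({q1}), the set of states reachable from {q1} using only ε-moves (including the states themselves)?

{q1}

Begin with {q1}.
No ε-moves leave this set, so the closure equals the set itself.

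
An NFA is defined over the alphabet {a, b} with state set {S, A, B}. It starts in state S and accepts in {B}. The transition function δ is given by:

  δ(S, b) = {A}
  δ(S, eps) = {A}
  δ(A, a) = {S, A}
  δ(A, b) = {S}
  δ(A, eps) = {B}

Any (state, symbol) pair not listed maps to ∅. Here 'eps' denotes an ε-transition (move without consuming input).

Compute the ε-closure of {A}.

{A, B}

Begin with {A}.
ε-move A → B; add B.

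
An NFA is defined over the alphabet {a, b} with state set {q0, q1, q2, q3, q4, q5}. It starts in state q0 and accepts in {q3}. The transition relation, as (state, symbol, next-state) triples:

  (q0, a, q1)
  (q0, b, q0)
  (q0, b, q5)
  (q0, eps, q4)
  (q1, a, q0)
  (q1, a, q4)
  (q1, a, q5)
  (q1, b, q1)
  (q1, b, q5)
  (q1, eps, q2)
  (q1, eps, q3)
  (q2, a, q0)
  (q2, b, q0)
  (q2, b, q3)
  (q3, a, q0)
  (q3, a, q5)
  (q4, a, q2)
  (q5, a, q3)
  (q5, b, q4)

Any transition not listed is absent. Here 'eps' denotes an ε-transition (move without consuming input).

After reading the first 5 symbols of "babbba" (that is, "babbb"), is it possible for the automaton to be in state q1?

Start: ε-closure({q0}) = {q0, q4}.
Read 'b': {q0, q4} → {q0, q4, q5}.
Read 'a': {q0, q4, q5} → {q1, q2, q3}.
Read 'b': {q1, q2, q3} → {q0, q1, q2, q3, q4, q5}.
Read 'b': {q0, q1, q2, q3, q4, q5} → {q0, q1, q2, q3, q4, q5}.
Read 'b': {q0, q1, q2, q3, q4, q5} → {q0, q1, q2, q3, q4, q5}.
State q1 is in {q0, q1, q2, q3, q4, q5}.

Yes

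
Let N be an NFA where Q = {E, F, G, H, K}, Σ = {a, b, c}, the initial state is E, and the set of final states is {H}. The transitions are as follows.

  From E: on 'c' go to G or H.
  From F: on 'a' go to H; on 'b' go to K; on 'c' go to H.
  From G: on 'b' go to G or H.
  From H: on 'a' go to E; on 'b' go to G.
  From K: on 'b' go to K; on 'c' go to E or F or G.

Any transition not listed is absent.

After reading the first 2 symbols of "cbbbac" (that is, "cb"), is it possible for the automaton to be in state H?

Start in {E}.
Read 'c': {E} → {G, H}.
Read 'b': {G, H} → {G, H}.
State H is in {G, H}.

Yes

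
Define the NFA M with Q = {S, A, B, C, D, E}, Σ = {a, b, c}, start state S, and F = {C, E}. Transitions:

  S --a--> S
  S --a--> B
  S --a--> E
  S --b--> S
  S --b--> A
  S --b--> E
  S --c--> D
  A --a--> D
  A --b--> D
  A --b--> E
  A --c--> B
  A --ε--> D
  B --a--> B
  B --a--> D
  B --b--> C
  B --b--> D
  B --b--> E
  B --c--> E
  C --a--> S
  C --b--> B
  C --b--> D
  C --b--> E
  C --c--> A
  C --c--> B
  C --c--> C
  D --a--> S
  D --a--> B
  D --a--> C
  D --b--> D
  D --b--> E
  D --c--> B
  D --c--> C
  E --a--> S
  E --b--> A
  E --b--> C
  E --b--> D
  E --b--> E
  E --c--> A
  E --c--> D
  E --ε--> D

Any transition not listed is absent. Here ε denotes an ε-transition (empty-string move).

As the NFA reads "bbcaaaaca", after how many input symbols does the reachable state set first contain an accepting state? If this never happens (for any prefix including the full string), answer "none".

1

Start in {S}.
Read 'b': S→{S, A, E}; union {S, A, E}; ε-closure = {S, A, D, E}.
None of the earlier sets intersect F, but {S, A, D, E} does.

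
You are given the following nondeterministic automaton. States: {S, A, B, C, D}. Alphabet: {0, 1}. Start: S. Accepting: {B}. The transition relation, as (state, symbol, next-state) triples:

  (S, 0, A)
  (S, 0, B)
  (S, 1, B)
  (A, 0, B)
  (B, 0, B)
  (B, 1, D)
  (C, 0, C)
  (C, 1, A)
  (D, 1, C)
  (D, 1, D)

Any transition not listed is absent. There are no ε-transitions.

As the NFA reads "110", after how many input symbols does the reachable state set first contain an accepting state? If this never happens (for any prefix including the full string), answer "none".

Start in {S}.
Read '1': S→{B}; now {B}.
None of the earlier sets intersect F, but {B} does.

1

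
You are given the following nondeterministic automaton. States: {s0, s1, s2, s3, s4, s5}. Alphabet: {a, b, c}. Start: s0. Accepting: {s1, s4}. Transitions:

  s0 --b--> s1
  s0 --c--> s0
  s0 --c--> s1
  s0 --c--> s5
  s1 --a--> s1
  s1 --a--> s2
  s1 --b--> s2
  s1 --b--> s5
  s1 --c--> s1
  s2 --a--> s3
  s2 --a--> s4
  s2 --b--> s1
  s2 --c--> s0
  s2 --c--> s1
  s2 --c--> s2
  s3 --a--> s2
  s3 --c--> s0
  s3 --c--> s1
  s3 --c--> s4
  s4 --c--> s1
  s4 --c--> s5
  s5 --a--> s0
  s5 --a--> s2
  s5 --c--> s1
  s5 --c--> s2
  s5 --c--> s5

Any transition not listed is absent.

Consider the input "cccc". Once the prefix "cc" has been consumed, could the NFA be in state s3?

No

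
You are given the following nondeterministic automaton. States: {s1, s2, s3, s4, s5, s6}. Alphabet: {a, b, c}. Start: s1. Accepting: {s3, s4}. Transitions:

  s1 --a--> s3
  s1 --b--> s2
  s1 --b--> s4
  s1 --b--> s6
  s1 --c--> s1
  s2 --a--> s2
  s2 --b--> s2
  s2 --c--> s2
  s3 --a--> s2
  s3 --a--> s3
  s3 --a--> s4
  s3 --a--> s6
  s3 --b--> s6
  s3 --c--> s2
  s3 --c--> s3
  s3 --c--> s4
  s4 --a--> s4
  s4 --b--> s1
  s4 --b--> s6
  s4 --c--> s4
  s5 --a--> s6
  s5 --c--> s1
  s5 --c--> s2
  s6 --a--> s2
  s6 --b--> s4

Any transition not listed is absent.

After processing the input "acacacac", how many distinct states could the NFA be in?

Start in {s1}.
Read 'a': {s1} → {s3}.
Read 'c': {s3} → {s2, s3, s4}.
Read 'a': {s2, s3, s4} → {s2, s3, s4, s6}.
Read 'c': {s2, s3, s4, s6} → {s2, s3, s4}.
Read 'a': {s2, s3, s4} → {s2, s3, s4, s6}.
Read 'c': {s2, s3, s4, s6} → {s2, s3, s4}.
Read 'a': {s2, s3, s4} → {s2, s3, s4, s6}.
Read 'c': {s2, s3, s4, s6} → {s2, s3, s4}.
That set has 3 states.

3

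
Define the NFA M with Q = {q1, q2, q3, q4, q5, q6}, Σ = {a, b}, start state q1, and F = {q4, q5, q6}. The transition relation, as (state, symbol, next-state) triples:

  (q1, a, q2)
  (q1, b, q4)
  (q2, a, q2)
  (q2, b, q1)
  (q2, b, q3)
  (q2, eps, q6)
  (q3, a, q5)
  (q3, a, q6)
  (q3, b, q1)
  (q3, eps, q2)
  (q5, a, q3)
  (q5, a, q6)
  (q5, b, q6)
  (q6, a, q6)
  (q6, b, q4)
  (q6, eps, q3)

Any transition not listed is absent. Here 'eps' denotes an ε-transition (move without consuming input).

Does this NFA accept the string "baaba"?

Start in {q1}.
Read 'b': q1→{q4}; now {q4}.
Read 'a': q4→∅; now ∅.
The set is empty and remains empty for the remaining 3 symbols.
The final set ∅ contains no accepting state.

No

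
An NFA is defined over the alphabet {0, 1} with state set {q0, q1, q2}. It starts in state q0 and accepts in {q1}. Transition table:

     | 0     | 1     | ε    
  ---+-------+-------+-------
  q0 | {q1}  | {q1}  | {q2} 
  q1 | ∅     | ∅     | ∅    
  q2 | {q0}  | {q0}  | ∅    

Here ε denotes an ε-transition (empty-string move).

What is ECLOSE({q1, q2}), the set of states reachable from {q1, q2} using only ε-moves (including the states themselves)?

{q1, q2}

Begin with {q1, q2}.
No ε-moves leave this set, so the closure equals the set itself.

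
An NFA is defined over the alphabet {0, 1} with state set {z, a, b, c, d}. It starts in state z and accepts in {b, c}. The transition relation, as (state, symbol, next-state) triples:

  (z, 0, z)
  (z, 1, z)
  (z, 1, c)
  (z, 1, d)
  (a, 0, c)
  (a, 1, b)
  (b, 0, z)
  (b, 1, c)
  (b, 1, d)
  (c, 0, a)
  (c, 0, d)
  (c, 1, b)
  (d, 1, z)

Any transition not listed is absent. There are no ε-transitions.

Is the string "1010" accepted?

Start in {z}.
Read '1': {z} → {z, c, d}.
Read '0': {z, c, d} → {z, a, d}.
Read '1': {z, a, d} → {z, b, c, d}.
Read '0': {z, b, c, d} → {z, a, d}.
The final set {z, a, d} contains no accepting state.

No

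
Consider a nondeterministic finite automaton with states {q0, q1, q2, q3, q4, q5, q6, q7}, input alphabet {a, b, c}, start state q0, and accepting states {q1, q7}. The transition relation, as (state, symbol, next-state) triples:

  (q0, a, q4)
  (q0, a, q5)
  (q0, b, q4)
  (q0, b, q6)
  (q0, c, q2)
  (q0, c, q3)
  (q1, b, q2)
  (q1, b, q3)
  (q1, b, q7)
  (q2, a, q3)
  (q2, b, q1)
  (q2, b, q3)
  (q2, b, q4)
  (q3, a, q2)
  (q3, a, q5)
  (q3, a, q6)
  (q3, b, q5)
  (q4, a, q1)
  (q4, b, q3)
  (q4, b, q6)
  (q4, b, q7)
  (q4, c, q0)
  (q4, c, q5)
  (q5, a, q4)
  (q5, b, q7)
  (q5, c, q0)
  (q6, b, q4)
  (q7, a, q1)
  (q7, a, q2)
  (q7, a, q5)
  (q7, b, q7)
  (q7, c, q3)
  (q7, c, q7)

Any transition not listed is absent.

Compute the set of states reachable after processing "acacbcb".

{q4, q5, q6, q7}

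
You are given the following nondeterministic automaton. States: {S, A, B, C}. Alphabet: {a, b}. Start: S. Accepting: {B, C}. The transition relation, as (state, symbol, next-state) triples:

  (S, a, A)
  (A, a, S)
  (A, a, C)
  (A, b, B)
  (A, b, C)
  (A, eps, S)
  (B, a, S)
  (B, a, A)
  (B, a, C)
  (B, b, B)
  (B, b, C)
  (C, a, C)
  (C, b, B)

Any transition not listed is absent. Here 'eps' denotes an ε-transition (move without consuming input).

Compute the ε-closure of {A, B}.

Begin with {A, B}.
ε-move A → S; add S.

{S, A, B}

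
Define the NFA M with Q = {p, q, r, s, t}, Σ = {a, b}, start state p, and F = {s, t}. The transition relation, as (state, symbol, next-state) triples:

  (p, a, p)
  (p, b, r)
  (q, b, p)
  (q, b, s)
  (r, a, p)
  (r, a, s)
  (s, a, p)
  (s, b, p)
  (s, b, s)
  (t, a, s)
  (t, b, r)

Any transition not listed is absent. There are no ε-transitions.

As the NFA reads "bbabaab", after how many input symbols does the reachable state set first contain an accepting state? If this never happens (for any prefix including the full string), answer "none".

none

Start in {p}.
Read 'b': {p} → {r}.
Read 'b': {r} → ∅.
The set is empty and remains empty for the remaining 5 symbols.
No reachable set along the way intersects F.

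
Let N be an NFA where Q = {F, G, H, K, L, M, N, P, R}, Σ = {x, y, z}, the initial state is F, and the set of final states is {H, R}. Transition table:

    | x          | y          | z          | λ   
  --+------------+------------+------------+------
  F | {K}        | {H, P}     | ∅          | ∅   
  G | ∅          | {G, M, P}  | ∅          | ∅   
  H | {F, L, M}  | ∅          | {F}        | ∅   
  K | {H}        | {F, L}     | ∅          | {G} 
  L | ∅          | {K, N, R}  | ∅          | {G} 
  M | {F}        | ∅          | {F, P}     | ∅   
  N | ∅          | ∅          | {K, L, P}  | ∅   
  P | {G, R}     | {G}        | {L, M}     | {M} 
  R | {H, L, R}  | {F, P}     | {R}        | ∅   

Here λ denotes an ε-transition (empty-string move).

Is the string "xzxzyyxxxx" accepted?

No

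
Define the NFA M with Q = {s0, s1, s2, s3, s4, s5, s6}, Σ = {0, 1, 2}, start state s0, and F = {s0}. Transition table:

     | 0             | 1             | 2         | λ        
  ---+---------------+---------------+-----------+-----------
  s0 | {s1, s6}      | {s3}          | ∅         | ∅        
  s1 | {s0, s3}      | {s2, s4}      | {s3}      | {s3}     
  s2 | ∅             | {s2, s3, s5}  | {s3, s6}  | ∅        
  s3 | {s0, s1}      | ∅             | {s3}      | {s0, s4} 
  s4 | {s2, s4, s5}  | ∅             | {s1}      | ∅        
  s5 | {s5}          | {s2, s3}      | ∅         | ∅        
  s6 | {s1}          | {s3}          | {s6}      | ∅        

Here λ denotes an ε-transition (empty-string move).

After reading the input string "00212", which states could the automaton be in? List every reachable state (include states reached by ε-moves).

Start in {s0}.
Read '0': s0→{s1, s6}; union {s1, s6}; ε-closure = {s0, s1, s3, s4, s6}.
Read '0': s0→{s1, s6}, s1→{s0, s3}, s3→{s0, s1}, s4→{s2, s4, s5}, s6→{s1}; now {s0, s1, s2, s3, s4, s5, s6}.
Read '2': s0→∅, s1→{s3}, s2→{s3, s6}, s3→{s3}, s4→{s1}, s5→∅, s6→{s6}; union {s1, s3, s6}; ε-closure = {s0, s1, s3, s4, s6}.
Read '1': s0→{s3}, s1→{s2, s4}, s3→∅, s4→∅, s6→{s3}; union {s2, s3, s4}; ε-closure = {s0, s2, s3, s4}.
Read '2': s0→∅, s2→{s3, s6}, s3→{s3}, s4→{s1}; union {s1, s3, s6}; ε-closure = {s0, s1, s3, s4, s6}.

{s0, s1, s3, s4, s6}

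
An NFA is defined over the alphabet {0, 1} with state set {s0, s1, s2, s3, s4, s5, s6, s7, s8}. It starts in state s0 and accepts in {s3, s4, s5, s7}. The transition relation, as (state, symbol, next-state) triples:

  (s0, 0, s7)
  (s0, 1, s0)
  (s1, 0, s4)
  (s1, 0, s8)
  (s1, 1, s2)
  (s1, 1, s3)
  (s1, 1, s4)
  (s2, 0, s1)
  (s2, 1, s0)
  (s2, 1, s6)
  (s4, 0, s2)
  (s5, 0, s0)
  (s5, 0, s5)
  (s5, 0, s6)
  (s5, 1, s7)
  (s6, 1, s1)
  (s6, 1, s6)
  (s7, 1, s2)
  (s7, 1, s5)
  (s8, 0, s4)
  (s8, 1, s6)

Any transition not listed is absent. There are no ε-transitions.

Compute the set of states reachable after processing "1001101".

∅

Start in {s0}.
Read '1': {s0} → {s0}.
Read '0': {s0} → {s7}.
Read '0': {s7} → ∅.
The set is empty and remains empty for the remaining 4 symbols.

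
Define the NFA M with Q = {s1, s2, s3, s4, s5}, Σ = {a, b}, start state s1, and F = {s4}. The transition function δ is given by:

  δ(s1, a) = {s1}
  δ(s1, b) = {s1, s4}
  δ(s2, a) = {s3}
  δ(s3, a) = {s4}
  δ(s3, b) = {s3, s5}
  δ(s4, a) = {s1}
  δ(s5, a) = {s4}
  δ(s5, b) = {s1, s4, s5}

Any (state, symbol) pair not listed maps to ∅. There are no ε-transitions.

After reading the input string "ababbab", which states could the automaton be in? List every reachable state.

{s1, s4}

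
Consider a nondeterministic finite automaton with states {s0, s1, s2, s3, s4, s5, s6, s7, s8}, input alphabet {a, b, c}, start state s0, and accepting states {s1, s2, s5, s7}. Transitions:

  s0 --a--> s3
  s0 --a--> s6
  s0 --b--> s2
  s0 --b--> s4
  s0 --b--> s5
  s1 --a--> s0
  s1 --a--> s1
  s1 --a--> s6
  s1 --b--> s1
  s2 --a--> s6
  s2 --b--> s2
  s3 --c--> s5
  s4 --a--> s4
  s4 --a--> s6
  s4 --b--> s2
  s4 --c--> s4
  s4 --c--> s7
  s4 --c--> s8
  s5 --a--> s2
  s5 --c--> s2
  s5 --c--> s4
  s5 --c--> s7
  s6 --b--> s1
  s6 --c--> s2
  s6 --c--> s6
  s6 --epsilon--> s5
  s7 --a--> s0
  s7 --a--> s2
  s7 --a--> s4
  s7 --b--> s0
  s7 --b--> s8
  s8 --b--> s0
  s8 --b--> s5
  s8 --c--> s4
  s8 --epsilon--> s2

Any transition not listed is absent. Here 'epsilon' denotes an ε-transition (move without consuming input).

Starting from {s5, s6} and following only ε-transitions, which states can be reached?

Begin with {s5, s6}.
No ε-moves leave this set, so the closure equals the set itself.

{s5, s6}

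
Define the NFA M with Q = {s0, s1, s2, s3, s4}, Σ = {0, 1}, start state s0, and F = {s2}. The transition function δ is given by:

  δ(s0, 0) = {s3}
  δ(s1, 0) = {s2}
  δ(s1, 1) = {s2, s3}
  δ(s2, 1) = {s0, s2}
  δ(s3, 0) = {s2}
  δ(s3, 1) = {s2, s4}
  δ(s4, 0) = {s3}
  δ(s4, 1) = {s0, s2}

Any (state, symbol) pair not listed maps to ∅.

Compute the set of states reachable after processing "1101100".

Start in {s0}.
Read '1': {s0} → ∅.
The set is empty and remains empty for the remaining 6 symbols.

∅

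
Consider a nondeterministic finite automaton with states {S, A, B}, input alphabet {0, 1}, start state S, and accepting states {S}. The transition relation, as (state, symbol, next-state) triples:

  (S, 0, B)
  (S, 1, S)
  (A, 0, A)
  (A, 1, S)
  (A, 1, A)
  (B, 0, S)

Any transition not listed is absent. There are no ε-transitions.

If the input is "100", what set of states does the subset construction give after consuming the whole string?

{S}

Start in {S}.
Read '1': S→{S}; now {S}.
Read '0': S→{B}; now {B}.
Read '0': B→{S}; now {S}.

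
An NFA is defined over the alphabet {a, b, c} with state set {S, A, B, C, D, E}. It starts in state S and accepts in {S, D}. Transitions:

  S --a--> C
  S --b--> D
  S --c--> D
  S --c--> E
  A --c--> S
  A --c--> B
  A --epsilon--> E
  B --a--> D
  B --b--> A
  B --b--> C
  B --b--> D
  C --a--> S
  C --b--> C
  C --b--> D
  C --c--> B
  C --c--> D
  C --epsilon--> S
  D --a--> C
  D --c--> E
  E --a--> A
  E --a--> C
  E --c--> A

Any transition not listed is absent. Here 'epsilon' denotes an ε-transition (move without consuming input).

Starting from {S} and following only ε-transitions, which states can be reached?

{S}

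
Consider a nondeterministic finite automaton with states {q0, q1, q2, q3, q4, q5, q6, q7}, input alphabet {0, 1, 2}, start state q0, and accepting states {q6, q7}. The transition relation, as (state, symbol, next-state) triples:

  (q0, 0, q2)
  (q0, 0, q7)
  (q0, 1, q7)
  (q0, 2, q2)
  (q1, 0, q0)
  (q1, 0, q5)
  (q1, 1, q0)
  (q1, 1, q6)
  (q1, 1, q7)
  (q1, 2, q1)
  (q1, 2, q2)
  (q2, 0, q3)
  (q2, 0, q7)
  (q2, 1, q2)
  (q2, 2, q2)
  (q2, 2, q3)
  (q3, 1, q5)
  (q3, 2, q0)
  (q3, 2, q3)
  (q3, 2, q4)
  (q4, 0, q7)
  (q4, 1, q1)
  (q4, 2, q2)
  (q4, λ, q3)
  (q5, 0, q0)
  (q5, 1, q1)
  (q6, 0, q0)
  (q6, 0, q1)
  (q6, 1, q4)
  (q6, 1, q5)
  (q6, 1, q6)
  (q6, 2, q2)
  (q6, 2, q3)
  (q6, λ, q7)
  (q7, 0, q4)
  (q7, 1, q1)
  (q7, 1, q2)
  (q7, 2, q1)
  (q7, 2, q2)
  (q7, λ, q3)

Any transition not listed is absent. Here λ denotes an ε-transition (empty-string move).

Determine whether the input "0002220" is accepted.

Yes

Start in {q0}.
Read '0': q0→{q2, q7}; union {q2, q7}; ε-closure = {q2, q3, q7}.
Read '0': q2→{q3, q7}, q3→∅, q7→{q4}; now {q3, q4, q7}.
Read '0': q3→∅, q4→{q7}, q7→{q4}; union {q4, q7}; ε-closure = {q3, q4, q7}.
Read '2': q3→{q0, q3, q4}, q4→{q2}, q7→{q1, q2}; now {q0, q1, q2, q3, q4}.
Read '2': q0→{q2}, q1→{q1, q2}, q2→{q2, q3}, q3→{q0, q3, q4}, q4→{q2}; now {q0, q1, q2, q3, q4}.
Read '2': q0→{q2}, q1→{q1, q2}, q2→{q2, q3}, q3→{q0, q3, q4}, q4→{q2}; now {q0, q1, q2, q3, q4}.
Read '0': q0→{q2, q7}, q1→{q0, q5}, q2→{q3, q7}, q3→∅, q4→{q7}; now {q0, q2, q3, q5, q7}.
The final set {q0, q2, q3, q5, q7} contains the accepting state q7.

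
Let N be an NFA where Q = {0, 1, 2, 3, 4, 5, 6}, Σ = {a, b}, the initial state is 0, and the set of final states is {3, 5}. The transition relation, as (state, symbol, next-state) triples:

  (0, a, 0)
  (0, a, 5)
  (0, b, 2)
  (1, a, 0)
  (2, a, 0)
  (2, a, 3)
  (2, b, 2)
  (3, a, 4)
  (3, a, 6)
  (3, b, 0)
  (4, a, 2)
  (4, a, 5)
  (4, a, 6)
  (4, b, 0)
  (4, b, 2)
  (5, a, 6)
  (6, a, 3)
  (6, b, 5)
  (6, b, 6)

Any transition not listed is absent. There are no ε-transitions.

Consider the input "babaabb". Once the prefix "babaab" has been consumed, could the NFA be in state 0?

Start in {0}.
Read 'b': {0} → {2}.
Read 'a': {2} → {0, 3}.
Read 'b': {0, 3} → {0, 2}.
Read 'a': {0, 2} → {0, 3, 5}.
Read 'a': {0, 3, 5} → {0, 4, 5, 6}.
Read 'b': {0, 4, 5, 6} → {0, 2, 5, 6}.
State 0 is in {0, 2, 5, 6}.

Yes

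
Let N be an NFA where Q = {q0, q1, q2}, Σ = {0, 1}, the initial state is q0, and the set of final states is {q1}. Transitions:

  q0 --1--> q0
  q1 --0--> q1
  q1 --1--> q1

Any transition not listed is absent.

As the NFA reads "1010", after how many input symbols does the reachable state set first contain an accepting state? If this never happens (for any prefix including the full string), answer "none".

none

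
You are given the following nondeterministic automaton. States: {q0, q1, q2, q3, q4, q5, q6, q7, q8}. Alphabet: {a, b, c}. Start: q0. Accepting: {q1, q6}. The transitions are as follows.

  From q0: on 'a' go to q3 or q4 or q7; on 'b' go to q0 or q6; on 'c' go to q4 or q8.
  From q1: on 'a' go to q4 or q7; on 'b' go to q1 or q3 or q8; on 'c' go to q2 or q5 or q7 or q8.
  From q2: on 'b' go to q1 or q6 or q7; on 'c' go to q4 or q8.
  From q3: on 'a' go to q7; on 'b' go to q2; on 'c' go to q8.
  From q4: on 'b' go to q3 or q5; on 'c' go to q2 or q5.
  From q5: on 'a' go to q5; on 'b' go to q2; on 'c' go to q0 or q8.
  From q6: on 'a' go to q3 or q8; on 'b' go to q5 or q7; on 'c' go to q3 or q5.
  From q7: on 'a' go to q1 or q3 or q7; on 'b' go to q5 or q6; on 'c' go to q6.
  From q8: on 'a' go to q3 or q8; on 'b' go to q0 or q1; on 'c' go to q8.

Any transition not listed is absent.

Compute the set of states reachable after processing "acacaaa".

{q1, q3, q4, q7, q8}

Start in {q0}.
Read 'a': q0→{q3, q4, q7}; now {q3, q4, q7}.
Read 'c': q3→{q8}, q4→{q2, q5}, q7→{q6}; now {q2, q5, q6, q8}.
Read 'a': q2→∅, q5→{q5}, q6→{q3, q8}, q8→{q3, q8}; now {q3, q5, q8}.
Read 'c': q3→{q8}, q5→{q0, q8}, q8→{q8}; now {q0, q8}.
Read 'a': q0→{q3, q4, q7}, q8→{q3, q8}; now {q3, q4, q7, q8}.
Read 'a': q3→{q7}, q4→∅, q7→{q1, q3, q7}, q8→{q3, q8}; now {q1, q3, q7, q8}.
Read 'a': q1→{q4, q7}, q3→{q7}, q7→{q1, q3, q7}, q8→{q3, q8}; now {q1, q3, q4, q7, q8}.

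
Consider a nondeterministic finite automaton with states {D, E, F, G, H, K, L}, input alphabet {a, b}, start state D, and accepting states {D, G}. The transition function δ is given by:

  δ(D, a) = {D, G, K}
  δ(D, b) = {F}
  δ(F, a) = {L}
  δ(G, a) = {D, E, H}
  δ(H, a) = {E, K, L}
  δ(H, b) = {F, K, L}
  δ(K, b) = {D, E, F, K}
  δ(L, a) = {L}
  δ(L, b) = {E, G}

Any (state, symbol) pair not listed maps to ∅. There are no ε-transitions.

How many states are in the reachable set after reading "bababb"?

5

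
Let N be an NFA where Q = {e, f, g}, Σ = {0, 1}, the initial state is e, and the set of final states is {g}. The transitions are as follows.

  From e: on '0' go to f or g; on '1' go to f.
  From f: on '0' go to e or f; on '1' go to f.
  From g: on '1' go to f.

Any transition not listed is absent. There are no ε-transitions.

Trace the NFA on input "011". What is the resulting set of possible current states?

{f}

Start in {e}.
Read '0': e→{f, g}; now {f, g}.
Read '1': f→{f}, g→{f}; now {f}.
Read '1': f→{f}; now {f}.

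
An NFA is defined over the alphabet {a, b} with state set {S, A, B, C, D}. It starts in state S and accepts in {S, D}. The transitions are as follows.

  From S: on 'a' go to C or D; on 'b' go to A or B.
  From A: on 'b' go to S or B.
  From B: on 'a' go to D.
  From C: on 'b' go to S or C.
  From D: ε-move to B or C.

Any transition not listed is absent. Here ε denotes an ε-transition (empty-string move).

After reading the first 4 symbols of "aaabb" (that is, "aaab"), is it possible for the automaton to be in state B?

Start in {S}.
Read 'a': S→{C, D}; union {C, D}; ε-closure = {B, C, D}.
Read 'a': B→{D}, C→∅, D→∅; union {D}; ε-closure = {B, C, D}.
Read 'a': B→{D}, C→∅, D→∅; union {D}; ε-closure = {B, C, D}.
Read 'b': B→∅, C→{S, C}, D→∅; now {S, C}.
State B is not in {S, C}.

No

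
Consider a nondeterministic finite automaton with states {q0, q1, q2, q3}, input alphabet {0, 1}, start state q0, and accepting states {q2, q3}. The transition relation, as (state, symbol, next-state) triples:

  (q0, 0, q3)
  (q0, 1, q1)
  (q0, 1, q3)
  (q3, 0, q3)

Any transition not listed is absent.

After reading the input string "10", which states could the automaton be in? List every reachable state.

{q3}

Start in {q0}.
Read '1': q0→{q1, q3}; now {q1, q3}.
Read '0': q1→∅, q3→{q3}; now {q3}.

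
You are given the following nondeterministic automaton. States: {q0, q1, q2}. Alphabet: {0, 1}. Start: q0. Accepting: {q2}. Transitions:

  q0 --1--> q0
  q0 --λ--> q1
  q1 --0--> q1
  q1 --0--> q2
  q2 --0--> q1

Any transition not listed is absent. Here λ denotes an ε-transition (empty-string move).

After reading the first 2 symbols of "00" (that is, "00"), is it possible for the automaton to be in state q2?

Start: ε-closure({q0}) = {q0, q1}.
Read '0': q0→∅, q1→{q1, q2}; now {q1, q2}.
Read '0': q1→{q1, q2}, q2→{q1}; now {q1, q2}.
State q2 is in {q1, q2}.

Yes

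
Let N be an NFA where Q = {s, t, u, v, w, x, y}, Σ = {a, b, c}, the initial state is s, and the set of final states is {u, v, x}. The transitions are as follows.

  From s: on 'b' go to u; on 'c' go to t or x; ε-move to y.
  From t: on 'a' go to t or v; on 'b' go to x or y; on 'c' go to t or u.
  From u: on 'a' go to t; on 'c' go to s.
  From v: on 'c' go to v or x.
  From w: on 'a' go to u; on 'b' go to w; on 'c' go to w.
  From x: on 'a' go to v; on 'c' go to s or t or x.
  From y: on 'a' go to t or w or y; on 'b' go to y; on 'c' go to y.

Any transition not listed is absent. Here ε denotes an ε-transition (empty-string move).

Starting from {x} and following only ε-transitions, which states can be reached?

Begin with {x}.
No ε-moves leave this set, so the closure equals the set itself.

{x}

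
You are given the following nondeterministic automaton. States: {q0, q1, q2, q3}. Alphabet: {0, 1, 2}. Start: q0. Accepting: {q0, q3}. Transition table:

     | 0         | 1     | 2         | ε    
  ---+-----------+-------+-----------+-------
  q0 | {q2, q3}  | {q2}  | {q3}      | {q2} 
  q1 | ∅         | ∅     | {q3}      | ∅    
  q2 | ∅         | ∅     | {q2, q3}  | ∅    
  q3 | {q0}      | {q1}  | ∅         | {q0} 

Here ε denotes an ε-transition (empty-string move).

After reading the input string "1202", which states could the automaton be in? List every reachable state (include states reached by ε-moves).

{q0, q2, q3}

Start: ε-closure({q0}) = {q0, q2}.
Read '1': q0→{q2}, q2→∅; now {q2}.
Read '2': q2→{q2, q3}; union {q2, q3}; ε-closure = {q0, q2, q3}.
Read '0': q0→{q2, q3}, q2→∅, q3→{q0}; now {q0, q2, q3}.
Read '2': q0→{q3}, q2→{q2, q3}, q3→∅; union {q2, q3}; ε-closure = {q0, q2, q3}.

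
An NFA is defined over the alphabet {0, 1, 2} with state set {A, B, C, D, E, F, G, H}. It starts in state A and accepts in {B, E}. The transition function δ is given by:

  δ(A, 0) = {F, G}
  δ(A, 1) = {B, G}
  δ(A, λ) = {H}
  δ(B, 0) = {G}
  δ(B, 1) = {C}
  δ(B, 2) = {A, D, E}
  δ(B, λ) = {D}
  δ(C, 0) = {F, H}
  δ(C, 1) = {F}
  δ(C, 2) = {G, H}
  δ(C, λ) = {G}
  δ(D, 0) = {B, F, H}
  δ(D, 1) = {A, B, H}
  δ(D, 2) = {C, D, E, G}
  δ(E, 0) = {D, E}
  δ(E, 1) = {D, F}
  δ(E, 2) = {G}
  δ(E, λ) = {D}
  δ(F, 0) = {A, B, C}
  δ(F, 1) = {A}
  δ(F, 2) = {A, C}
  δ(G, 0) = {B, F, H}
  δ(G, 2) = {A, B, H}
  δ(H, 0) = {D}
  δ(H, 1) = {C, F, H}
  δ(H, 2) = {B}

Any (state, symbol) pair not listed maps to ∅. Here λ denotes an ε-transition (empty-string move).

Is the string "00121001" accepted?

Yes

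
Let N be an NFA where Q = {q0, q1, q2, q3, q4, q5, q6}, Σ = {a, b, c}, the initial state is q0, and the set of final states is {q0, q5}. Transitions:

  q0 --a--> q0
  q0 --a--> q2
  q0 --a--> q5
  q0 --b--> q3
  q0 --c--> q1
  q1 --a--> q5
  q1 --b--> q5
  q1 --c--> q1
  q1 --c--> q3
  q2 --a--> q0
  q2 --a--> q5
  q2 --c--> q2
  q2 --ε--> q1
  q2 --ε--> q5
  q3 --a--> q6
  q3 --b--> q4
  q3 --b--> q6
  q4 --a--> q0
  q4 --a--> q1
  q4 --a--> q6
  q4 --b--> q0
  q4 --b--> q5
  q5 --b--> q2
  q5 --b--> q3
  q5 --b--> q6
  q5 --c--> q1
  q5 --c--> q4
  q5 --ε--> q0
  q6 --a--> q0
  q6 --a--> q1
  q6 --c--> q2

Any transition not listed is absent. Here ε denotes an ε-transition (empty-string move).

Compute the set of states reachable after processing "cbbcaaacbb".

{q0, q1, q2, q3, q4, q5, q6}

Start in {q0}.
Read 'c': q0→{q1}; now {q1}.
Read 'b': q1→{q5}; union {q5}; ε-closure = {q0, q5}.
Read 'b': q0→{q3}, q5→{q2, q3, q6}; union {q2, q3, q6}; ε-closure = {q0, q1, q2, q3, q5, q6}.
Read 'c': q0→{q1}, q1→{q1, q3}, q2→{q2}, q3→∅, q5→{q1, q4}, q6→{q2}; union {q1, q2, q3, q4}; ε-closure = {q0, q1, q2, q3, q4, q5}.
Read 'a': q0→{q0, q2, q5}, q1→{q5}, q2→{q0, q5}, q3→{q6}, q4→{q0, q1, q6}, q5→∅; now {q0, q1, q2, q5, q6}.
Read 'a': q0→{q0, q2, q5}, q1→{q5}, q2→{q0, q5}, q5→∅, q6→{q0, q1}; now {q0, q1, q2, q5}.
Read 'a': q0→{q0, q2, q5}, q1→{q5}, q2→{q0, q5}, q5→∅; union {q0, q2, q5}; ε-closure = {q0, q1, q2, q5}.
Read 'c': q0→{q1}, q1→{q1, q3}, q2→{q2}, q5→{q1, q4}; union {q1, q2, q3, q4}; ε-closure = {q0, q1, q2, q3, q4, q5}.
Read 'b': q0→{q3}, q1→{q5}, q2→∅, q3→{q4, q6}, q4→{q0, q5}, q5→{q2, q3, q6}; union {q0, q2, q3, q4, q5, q6}; ε-closure = {q0, q1, q2, q3, q4, q5, q6}.
Read 'b': q0→{q3}, q1→{q5}, q2→∅, q3→{q4, q6}, q4→{q0, q5}, q5→{q2, q3, q6}, q6→∅; union {q0, q2, q3, q4, q5, q6}; ε-closure = {q0, q1, q2, q3, q4, q5, q6}.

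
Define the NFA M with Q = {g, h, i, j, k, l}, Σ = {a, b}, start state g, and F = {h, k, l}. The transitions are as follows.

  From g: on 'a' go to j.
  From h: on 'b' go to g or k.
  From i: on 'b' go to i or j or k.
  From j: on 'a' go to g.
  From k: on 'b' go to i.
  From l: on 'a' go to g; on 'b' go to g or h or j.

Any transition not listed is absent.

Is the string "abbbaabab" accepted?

No

Start in {g}.
Read 'a': {g} → {j}.
Read 'b': {j} → ∅.
The set is empty and remains empty for the remaining 7 symbols.
The final set ∅ contains no accepting state.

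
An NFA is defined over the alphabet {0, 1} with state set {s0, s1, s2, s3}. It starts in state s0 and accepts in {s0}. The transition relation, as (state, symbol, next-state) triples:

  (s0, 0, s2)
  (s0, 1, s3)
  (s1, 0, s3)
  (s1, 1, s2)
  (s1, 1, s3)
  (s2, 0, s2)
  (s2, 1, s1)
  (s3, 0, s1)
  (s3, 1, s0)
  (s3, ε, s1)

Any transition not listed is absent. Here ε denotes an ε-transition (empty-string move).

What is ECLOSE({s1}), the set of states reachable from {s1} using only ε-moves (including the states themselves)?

{s1}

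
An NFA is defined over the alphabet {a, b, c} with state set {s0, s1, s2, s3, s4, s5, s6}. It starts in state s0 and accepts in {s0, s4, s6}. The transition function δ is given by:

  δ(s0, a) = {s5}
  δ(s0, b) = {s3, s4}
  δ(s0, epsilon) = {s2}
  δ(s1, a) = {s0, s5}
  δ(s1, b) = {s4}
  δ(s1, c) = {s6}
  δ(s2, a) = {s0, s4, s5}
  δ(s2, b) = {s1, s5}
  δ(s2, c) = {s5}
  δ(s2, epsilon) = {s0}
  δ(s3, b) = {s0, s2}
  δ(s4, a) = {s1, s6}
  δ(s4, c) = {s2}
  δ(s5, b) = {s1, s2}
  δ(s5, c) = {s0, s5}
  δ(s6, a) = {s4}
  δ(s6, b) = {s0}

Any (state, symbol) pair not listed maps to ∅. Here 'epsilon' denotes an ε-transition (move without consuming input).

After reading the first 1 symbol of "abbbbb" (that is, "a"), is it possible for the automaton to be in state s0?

Yes

Start: ε-closure({s0}) = {s0, s2}.
Read 'a': {s0, s2} → {s0, s2, s4, s5}.
State s0 is in {s0, s2, s4, s5}.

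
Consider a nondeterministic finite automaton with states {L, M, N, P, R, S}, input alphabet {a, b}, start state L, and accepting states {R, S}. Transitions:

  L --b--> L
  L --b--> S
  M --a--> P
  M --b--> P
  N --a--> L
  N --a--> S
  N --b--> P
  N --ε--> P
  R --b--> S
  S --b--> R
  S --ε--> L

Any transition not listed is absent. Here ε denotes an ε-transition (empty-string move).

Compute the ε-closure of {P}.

{P}

Begin with {P}.
No ε-moves leave this set, so the closure equals the set itself.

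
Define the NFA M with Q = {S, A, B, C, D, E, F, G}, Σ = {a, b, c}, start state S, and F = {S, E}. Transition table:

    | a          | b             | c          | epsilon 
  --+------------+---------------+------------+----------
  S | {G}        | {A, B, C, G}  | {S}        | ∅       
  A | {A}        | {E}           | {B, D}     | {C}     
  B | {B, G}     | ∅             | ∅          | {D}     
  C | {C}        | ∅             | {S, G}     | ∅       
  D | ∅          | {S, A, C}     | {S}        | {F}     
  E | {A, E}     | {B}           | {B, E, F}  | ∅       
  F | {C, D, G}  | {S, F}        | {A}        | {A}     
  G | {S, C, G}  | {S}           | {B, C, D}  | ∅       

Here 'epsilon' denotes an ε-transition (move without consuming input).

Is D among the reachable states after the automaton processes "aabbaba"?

Start in {S}.
Read 'a': {S} → {G}.
Read 'a': {G} → {S, C, G}.
Read 'b': {S, C, G} → {S, A, B, C, D, F, G}.
Read 'b': {S, A, B, C, D, F, G} → {S, A, B, C, D, E, F, G}.
Read 'a': {S, A, B, C, D, E, F, G} → {S, A, B, C, D, E, F, G}.
Read 'b': {S, A, B, C, D, E, F, G} → {S, A, B, C, D, E, F, G}.
Read 'a': {S, A, B, C, D, E, F, G} → {S, A, B, C, D, E, F, G}.
State D is in {S, A, B, C, D, E, F, G}.

Yes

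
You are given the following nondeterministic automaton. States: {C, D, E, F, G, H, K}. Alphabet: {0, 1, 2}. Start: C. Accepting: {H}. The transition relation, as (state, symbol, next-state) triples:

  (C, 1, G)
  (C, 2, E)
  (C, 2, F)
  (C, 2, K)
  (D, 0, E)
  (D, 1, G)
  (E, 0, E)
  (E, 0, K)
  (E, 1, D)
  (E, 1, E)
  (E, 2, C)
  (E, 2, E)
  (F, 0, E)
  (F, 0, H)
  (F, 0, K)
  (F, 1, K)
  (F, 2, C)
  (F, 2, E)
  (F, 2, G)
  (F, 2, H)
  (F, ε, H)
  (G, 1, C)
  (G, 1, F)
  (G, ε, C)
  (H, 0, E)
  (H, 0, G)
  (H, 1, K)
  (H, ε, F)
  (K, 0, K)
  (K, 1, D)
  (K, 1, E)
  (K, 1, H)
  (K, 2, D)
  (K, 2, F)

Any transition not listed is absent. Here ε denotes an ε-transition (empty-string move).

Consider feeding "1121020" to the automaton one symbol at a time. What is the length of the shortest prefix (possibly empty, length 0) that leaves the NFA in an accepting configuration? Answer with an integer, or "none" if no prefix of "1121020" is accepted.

2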